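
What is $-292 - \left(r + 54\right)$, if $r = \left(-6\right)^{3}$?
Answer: $-130$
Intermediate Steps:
$r = -216$
$-292 - \left(r + 54\right) = -292 - \left(-216 + 54\right) = -292 - -162 = -292 + 162 = -130$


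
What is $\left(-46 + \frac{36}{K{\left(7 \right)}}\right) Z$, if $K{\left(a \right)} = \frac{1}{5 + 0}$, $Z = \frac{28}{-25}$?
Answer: $- \frac{3752}{25} \approx -150.08$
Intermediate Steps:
$Z = - \frac{28}{25}$ ($Z = 28 \left(- \frac{1}{25}\right) = - \frac{28}{25} \approx -1.12$)
$K{\left(a \right)} = \frac{1}{5}$
$\left(-46 + \frac{36}{K{\left(7 \right)}}\right) Z = \left(-46 + 36 \frac{1}{\frac{1}{5}}\right) \left(- \frac{28}{25}\right) = \left(-46 + 36 \cdot 5\right) \left(- \frac{28}{25}\right) = \left(-46 + 180\right) \left(- \frac{28}{25}\right) = 134 \left(- \frac{28}{25}\right) = - \frac{3752}{25}$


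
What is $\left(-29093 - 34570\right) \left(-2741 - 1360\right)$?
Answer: $261081963$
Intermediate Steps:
$\left(-29093 - 34570\right) \left(-2741 - 1360\right) = \left(-63663\right) \left(-4101\right) = 261081963$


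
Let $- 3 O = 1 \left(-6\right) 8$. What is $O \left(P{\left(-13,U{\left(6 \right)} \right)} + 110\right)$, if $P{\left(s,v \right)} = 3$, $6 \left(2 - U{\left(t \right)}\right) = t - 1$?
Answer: $1808$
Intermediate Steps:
$U{\left(t \right)} = \frac{13}{6} - \frac{t}{6}$ ($U{\left(t \right)} = 2 - \frac{t - 1}{6} = 2 - \frac{-1 + t}{6} = 2 - \left(- \frac{1}{6} + \frac{t}{6}\right) = \frac{13}{6} - \frac{t}{6}$)
$O = 16$ ($O = - \frac{1 \left(-6\right) 8}{3} = - \frac{\left(-6\right) 8}{3} = \left(- \frac{1}{3}\right) \left(-48\right) = 16$)
$O \left(P{\left(-13,U{\left(6 \right)} \right)} + 110\right) = 16 \left(3 + 110\right) = 16 \cdot 113 = 1808$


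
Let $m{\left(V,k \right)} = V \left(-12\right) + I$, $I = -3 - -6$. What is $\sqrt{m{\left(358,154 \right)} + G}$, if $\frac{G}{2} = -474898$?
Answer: $i \sqrt{954089} \approx 976.77 i$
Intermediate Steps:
$G = -949796$ ($G = 2 \left(-474898\right) = -949796$)
$I = 3$ ($I = -3 + 6 = 3$)
$m{\left(V,k \right)} = 3 - 12 V$ ($m{\left(V,k \right)} = V \left(-12\right) + 3 = - 12 V + 3 = 3 - 12 V$)
$\sqrt{m{\left(358,154 \right)} + G} = \sqrt{\left(3 - 4296\right) - 949796} = \sqrt{-4293 - 949796} = \sqrt{-954089} = i \sqrt{954089}$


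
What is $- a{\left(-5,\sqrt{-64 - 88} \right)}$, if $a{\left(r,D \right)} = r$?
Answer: $5$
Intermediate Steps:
$- a{\left(-5,\sqrt{-64 - 88} \right)} = \left(-1\right) \left(-5\right) = 5$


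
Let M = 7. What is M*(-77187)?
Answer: -540309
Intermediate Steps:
M*(-77187) = 7*(-77187) = -540309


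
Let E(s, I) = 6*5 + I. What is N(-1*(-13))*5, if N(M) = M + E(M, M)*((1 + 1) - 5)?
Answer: -580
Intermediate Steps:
E(s, I) = 30 + I
N(M) = -90 - 2*M (N(M) = M + (30 + M)*((1 + 1) - 5) = M + (30 + M)*(2 - 5) = M + (30 + M)*(-3) = M + (-90 - 3*M) = -90 - 2*M)
N(-1*(-13))*5 = (-90 - (-2)*(-13))*5 = (-90 - 2*13)*5 = (-90 - 26)*5 = -116*5 = -580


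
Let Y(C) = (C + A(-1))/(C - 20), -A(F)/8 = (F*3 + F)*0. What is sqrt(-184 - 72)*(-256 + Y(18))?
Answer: -4240*I ≈ -4240.0*I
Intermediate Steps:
A(F) = 0 (A(F) = -8*(F*3 + F)*0 = -8*(3*F + F)*0 = -8*4*F*0 = -8*0 = 0)
Y(C) = C/(-20 + C) (Y(C) = (C + 0)/(C - 20) = C/(-20 + C))
sqrt(-184 - 72)*(-256 + Y(18)) = sqrt(-184 - 72)*(-256 + 18/(-20 + 18)) = sqrt(-256)*(-256 + 18/(-2)) = (16*I)*(-256 + 18*(-1/2)) = (16*I)*(-256 - 9) = (16*I)*(-265) = -4240*I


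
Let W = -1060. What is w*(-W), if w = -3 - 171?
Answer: -184440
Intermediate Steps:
w = -174
w*(-W) = -(-174)*(-1060) = -174*1060 = -184440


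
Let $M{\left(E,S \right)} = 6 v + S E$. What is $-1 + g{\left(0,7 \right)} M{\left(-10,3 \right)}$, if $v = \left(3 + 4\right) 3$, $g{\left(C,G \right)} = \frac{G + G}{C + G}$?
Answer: $191$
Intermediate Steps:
$g{\left(C,G \right)} = \frac{2 G}{C + G}$
$v = 21$ ($v = 7 \cdot 3 = 21$)
$M{\left(E,S \right)} = 126 + E S$ ($M{\left(E,S \right)} = 6 \cdot 21 + S E = 126 + E S$)
$-1 + g{\left(0,7 \right)} M{\left(-10,3 \right)} = -1 + 2 \cdot 7 \frac{1}{0 + 7} \left(126 - 30\right) = -1 + 2 \cdot 7 \cdot \frac{1}{7} \left(126 - 30\right) = -1 + 2 \cdot 7 \cdot \frac{1}{7} \cdot 96 = -1 + 2 \cdot 96 = -1 + 192 = 191$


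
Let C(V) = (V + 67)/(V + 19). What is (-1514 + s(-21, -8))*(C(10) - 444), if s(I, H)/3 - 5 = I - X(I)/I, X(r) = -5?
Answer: 140008261/203 ≈ 6.8970e+5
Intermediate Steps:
C(V) = (67 + V)/(19 + V)
s(I, H) = 15 + 3*I + 15/I (s(I, H) = 15 + 3*(I - (-5)/I) = 15 + 3*(I + 5/I) = 15 + (3*I + 15/I) = 15 + 3*I + 15/I)
(-1514 + s(-21, -8))*(C(10) - 444) = (-1514 + (15 + 3*(-21) + 15/(-21)))*((67 + 10)/(19 + 10) - 444) = (-1514 + (15 - 63 + 15*(-1/21)))*(77/29 - 444) = (-1514 + (15 - 63 - 5/7))*((1/29)*77 - 444) = (-1514 - 341/7)*(77/29 - 444) = -10939/7*(-12799/29) = 140008261/203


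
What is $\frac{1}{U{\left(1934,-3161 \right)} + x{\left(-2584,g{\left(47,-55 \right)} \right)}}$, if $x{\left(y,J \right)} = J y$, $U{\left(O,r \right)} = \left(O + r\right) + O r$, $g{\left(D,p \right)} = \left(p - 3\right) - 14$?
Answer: $- \frac{1}{5928553} \approx -1.6868 \cdot 10^{-7}$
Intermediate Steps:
$g{\left(D,p \right)} = -17 + p$ ($g{\left(D,p \right)} = \left(-3 + p\right) - 14 = -17 + p$)
$U{\left(O,r \right)} = O + r + O r$
$\frac{1}{U{\left(1934,-3161 \right)} + x{\left(-2584,g{\left(47,-55 \right)} \right)}} = \frac{1}{\left(1934 - 3161 + 1934 \left(-3161\right)\right) + \left(-17 - 55\right) \left(-2584\right)} = \frac{1}{\left(1934 - 3161 - 6113374\right) - -186048} = \frac{1}{-6114601 + 186048} = \frac{1}{-5928553} = - \frac{1}{5928553}$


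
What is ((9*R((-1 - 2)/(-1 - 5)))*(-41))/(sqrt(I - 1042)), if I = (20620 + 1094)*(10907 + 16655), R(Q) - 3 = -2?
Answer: -369*sqrt(598480226)/598480226 ≈ -0.015083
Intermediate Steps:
R(Q) = 1 (R(Q) = 3 - 2 = 1)
I = 598481268 (I = 21714*27562 = 598481268)
((9*R((-1 - 2)/(-1 - 5)))*(-41))/(sqrt(I - 1042)) = ((9*1)*(-41))/(sqrt(598481268 - 1042)) = (9*(-41))/(sqrt(598480226)) = -369*sqrt(598480226)/598480226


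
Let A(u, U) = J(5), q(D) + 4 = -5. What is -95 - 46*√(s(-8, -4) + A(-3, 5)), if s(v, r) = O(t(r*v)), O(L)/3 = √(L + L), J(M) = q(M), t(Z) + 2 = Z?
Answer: -95 - 46*√(-9 + 6*√15) ≈ -268.57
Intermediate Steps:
q(D) = -9 (q(D) = -4 - 5 = -9)
t(Z) = -2 + Z
J(M) = -9
O(L) = 3*√2*√L (O(L) = 3*√(L + L) = 3*√(2*L) = 3*(√2*√L) = 3*√2*√L)
s(v, r) = 3*√2*√(-2 + r*v)
A(u, U) = -9
-95 - 46*√(s(-8, -4) + A(-3, 5)) = -95 - 46*√(3*√(-4 + 2*(-4)*(-8)) - 9) = -95 - 46*√(3*√(-4 + 64) - 9) = -95 - 46*√(3*√60 - 9) = -95 - 46*√(3*(2*√15) - 9) = -95 - 46*√(6*√15 - 9) = -95 - 46*√(-9 + 6*√15)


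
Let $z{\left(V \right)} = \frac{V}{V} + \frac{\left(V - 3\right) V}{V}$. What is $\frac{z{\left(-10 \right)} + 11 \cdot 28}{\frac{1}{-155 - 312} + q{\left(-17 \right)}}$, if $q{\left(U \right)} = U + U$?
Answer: $- \frac{138232}{15879} \approx -8.7053$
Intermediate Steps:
$q{\left(U \right)} = 2 U$
$z{\left(V \right)} = -2 + V$ ($z{\left(V \right)} = 1 + \frac{\left(-3 + V\right) V}{V} = 1 + \frac{V \left(-3 + V\right)}{V} = 1 + \left(-3 + V\right) = -2 + V$)
$\frac{z{\left(-10 \right)} + 11 \cdot 28}{\frac{1}{-155 - 312} + q{\left(-17 \right)}} = \frac{\left(-2 - 10\right) + 11 \cdot 28}{\frac{1}{-155 - 312} + 2 \left(-17\right)} = \frac{-12 + 308}{\frac{1}{-467} - 34} = \frac{296}{- \frac{1}{467} - 34} = \frac{296}{- \frac{15879}{467}} = 296 \left(- \frac{467}{15879}\right) = - \frac{138232}{15879}$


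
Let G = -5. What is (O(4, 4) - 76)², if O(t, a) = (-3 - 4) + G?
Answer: 7744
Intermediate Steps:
O(t, a) = -12 (O(t, a) = (-3 - 4) - 5 = -7 - 5 = -12)
(O(4, 4) - 76)² = (-12 - 76)² = (-88)² = 7744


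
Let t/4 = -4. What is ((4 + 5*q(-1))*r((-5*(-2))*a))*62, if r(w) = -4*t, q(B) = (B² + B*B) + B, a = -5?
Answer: 35712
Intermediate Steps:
t = -16 (t = 4*(-4) = -16)
q(B) = B + 2*B² (q(B) = (B² + B²) + B = 2*B² + B = B + 2*B²)
r(w) = 64 (r(w) = -4*(-16) = 64)
((4 + 5*q(-1))*r((-5*(-2))*a))*62 = ((4 + 5*(-(1 + 2*(-1))))*64)*62 = ((4 + 5*(-(1 - 2)))*64)*62 = ((4 + 5*(-1*(-1)))*64)*62 = ((4 + 5*1)*64)*62 = ((4 + 5)*64)*62 = (9*64)*62 = 576*62 = 35712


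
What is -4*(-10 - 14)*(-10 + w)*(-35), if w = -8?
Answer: 60480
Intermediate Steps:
-4*(-10 - 14)*(-10 + w)*(-35) = -4*(-10 - 14)*(-10 - 8)*(-35) = -(-96)*(-18)*(-35) = -4*432*(-35) = -1728*(-35) = 60480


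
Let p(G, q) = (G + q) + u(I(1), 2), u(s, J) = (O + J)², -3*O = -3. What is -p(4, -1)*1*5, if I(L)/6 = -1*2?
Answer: -60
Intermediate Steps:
O = 1 (O = -⅓*(-3) = 1)
I(L) = -12 (I(L) = 6*(-1*2) = 6*(-2) = -12)
u(s, J) = (1 + J)²
p(G, q) = 9 + G + q (p(G, q) = (G + q) + (1 + 2)² = (G + q) + 3² = (G + q) + 9 = 9 + G + q)
-p(4, -1)*1*5 = -(9 + 4 - 1)*1*5 = -12*1*5 = -12*5 = -1*60 = -60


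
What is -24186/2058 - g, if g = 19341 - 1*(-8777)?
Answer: -9648505/343 ≈ -28130.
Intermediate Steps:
g = 28118 (g = 19341 + 8777 = 28118)
-24186/2058 - g = -24186/2058 - 1*28118 = -24186*1/2058 - 28118 = -4031/343 - 28118 = -9648505/343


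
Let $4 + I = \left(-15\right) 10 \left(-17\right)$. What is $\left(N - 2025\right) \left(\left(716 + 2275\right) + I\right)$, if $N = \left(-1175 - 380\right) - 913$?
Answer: $-24877741$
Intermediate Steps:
$I = 2546$ ($I = -4 + \left(-15\right) 10 \left(-17\right) = -4 - -2550 = -4 + 2550 = 2546$)
$N = -2468$ ($N = -1555 - 913 = -2468$)
$\left(N - 2025\right) \left(\left(716 + 2275\right) + I\right) = \left(-2468 - 2025\right) \left(\left(716 + 2275\right) + 2546\right) = - 4493 \left(2991 + 2546\right) = \left(-4493\right) 5537 = -24877741$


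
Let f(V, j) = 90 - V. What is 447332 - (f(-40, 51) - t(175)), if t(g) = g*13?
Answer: 449477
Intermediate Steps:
t(g) = 13*g
447332 - (f(-40, 51) - t(175)) = 447332 - ((90 - 1*(-40)) - 13*175) = 447332 - ((90 + 40) - 1*2275) = 447332 - (130 - 2275) = 447332 - 1*(-2145) = 447332 + 2145 = 449477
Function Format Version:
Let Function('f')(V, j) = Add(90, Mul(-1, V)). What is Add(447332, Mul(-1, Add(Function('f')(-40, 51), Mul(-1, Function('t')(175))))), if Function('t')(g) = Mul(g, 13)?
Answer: 449477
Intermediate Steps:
Function('t')(g) = Mul(13, g)
Add(447332, Mul(-1, Add(Function('f')(-40, 51), Mul(-1, Function('t')(175))))) = Add(447332, Mul(-1, Add(Add(90, Mul(-1, -40)), Mul(-1, Mul(13, 175))))) = Add(447332, Mul(-1, Add(Add(90, 40), Mul(-1, 2275)))) = Add(447332, Mul(-1, Add(130, -2275))) = Add(447332, Mul(-1, -2145)) = Add(447332, 2145) = 449477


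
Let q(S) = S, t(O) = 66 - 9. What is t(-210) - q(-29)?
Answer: 86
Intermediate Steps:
t(O) = 57
t(-210) - q(-29) = 57 - 1*(-29) = 57 + 29 = 86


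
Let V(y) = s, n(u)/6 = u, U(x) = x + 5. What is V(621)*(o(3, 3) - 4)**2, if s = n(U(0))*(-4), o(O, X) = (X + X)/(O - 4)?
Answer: -12000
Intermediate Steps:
o(O, X) = 2*X/(-4 + O) (o(O, X) = (2*X)/(-4 + O) = 2*X/(-4 + O))
U(x) = 5 + x
n(u) = 6*u
s = -120 (s = (6*(5 + 0))*(-4) = (6*5)*(-4) = 30*(-4) = -120)
V(y) = -120
V(621)*(o(3, 3) - 4)**2 = -120*(2*3/(-4 + 3) - 4)**2 = -120*(2*3/(-1) - 4)**2 = -120*(2*3*(-1) - 4)**2 = -120*(-6 - 4)**2 = -120*(-10)**2 = -120*100 = -12000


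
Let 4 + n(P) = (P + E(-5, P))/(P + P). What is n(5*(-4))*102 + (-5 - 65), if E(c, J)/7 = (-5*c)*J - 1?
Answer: 170317/20 ≈ 8515.8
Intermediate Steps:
E(c, J) = -7 - 35*J*c (E(c, J) = 7*((-5*c)*J - 1) = 7*(-5*J*c - 1) = 7*(-1 - 5*J*c) = -7 - 35*J*c)
n(P) = -4 + (-7 + 176*P)/(2*P) (n(P) = -4 + (P + (-7 - 35*P*(-5)))/(P + P) = -4 + (P + (-7 + 175*P))/((2*P)) = -4 + (-7 + 176*P)*(1/(2*P)) = -4 + (-7 + 176*P)/(2*P))
n(5*(-4))*102 + (-5 - 65) = (84 - 7/(2*(5*(-4))))*102 + (-5 - 65) = (84 - 7/2/(-20))*102 - 70 = (84 - 7/2*(-1/20))*102 - 70 = (84 + 7/40)*102 - 70 = (3367/40)*102 - 70 = 171717/20 - 70 = 170317/20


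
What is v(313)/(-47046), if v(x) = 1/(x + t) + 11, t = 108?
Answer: -772/3301061 ≈ -0.00023386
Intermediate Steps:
v(x) = 11 + 1/(108 + x) (v(x) = 1/(x + 108) + 11 = 1/(108 + x) + 11 = 11 + 1/(108 + x))
v(313)/(-47046) = ((1189 + 11*313)/(108 + 313))/(-47046) = ((1189 + 3443)/421)*(-1/47046) = ((1/421)*4632)*(-1/47046) = (4632/421)*(-1/47046) = -772/3301061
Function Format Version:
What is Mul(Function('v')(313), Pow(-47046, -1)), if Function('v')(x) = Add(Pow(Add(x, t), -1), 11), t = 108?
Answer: Rational(-772, 3301061) ≈ -0.00023386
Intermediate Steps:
Function('v')(x) = Add(11, Pow(Add(108, x), -1)) (Function('v')(x) = Add(Pow(Add(x, 108), -1), 11) = Add(Pow(Add(108, x), -1), 11) = Add(11, Pow(Add(108, x), -1)))
Mul(Function('v')(313), Pow(-47046, -1)) = Mul(Mul(Pow(Add(108, 313), -1), Add(1189, Mul(11, 313))), Pow(-47046, -1)) = Mul(Mul(Pow(421, -1), Add(1189, 3443)), Rational(-1, 47046)) = Mul(Mul(Rational(1, 421), 4632), Rational(-1, 47046)) = Mul(Rational(4632, 421), Rational(-1, 47046)) = Rational(-772, 3301061)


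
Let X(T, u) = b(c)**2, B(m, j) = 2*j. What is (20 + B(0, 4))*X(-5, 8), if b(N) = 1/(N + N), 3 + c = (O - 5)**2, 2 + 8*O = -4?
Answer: 1792/231361 ≈ 0.0077455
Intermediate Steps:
O = -3/4 (O = -1/4 + (1/8)*(-4) = -1/4 - 1/2 = -3/4 ≈ -0.75000)
c = 481/16 (c = -3 + (-3/4 - 5)**2 = -3 + (-23/4)**2 = -3 + 529/16 = 481/16 ≈ 30.063)
b(N) = 1/(2*N)
X(T, u) = 64/231361 (X(T, u) = (1/(2*(481/16)))**2 = ((1/2)*(16/481))**2 = (8/481)**2 = 64/231361)
(20 + B(0, 4))*X(-5, 8) = (20 + 2*4)*(64/231361) = (20 + 8)*(64/231361) = 28*(64/231361) = 1792/231361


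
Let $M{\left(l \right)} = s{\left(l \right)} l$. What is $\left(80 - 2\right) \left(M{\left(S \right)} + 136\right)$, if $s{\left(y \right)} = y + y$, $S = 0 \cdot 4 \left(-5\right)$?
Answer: $10608$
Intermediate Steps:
$S = 0$ ($S = 0 \left(-5\right) = 0$)
$s{\left(y \right)} = 2 y$
$M{\left(l \right)} = 2 l^{2}$ ($M{\left(l \right)} = 2 l l = 2 l^{2}$)
$\left(80 - 2\right) \left(M{\left(S \right)} + 136\right) = \left(80 - 2\right) \left(2 \cdot 0^{2} + 136\right) = 78 \left(2 \cdot 0 + 136\right) = 78 \left(0 + 136\right) = 78 \cdot 136 = 10608$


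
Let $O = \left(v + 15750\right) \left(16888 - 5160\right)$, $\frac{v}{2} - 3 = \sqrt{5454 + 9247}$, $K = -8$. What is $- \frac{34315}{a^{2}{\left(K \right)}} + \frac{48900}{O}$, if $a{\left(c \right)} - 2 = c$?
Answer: $- \frac{780345499275655}{818663726502} - \frac{12225 \sqrt{14701}}{363850545112} \approx -953.19$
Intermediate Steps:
$a{\left(c \right)} = 2 + c$
$v = 6 + 2 \sqrt{14701}$ ($v = 6 + 2 \sqrt{5454 + 9247} = 6 + 2 \sqrt{14701} \approx 248.5$)
$O = 184786368 + 23456 \sqrt{14701}$ ($O = \left(\left(6 + 2 \sqrt{14701}\right) + 15750\right) \left(16888 - 5160\right) = \left(15756 + 2 \sqrt{14701}\right) 11728 = 184786368 + 23456 \sqrt{14701} \approx 1.8763 \cdot 10^{8}$)
$- \frac{34315}{a^{2}{\left(K \right)}} + \frac{48900}{O} = - \frac{34315}{\left(2 - 8\right)^{2}} + \frac{48900}{184786368 + 23456 \sqrt{14701}} = - \frac{34315}{\left(-6\right)^{2}} + \frac{48900}{184786368 + 23456 \sqrt{14701}} = - \frac{34315}{36} + \frac{48900}{184786368 + 23456 \sqrt{14701}}$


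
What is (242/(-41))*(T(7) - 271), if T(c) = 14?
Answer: 62194/41 ≈ 1516.9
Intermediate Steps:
(242/(-41))*(T(7) - 271) = (242/(-41))*(14 - 271) = (242*(-1/41))*(-257) = -242/41*(-257) = 62194/41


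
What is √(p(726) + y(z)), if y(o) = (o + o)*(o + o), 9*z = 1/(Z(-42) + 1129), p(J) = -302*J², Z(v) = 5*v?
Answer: 2*I*√2722301576600957/8271 ≈ 12617.0*I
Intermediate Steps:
z = 1/8271 (z = 1/(9*(5*(-42) + 1129)) = 1/(9*(-210 + 1129)) = (⅑)/919 = (⅑)*(1/919) = 1/8271 ≈ 0.00012090)
y(o) = 4*o² (y(o) = (2*o)*(2*o) = 4*o²)
√(p(726) + y(z)) = √(-302*726² + 4*(1/8271)²) = √(-302*527076 + 4*(1/68409441)) = √(-159176952 + 4/68409441) = √(-10889206306403828/68409441) = 2*I*√2722301576600957/8271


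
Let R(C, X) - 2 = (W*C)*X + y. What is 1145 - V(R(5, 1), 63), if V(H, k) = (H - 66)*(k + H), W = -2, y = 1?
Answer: 5233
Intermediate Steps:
R(C, X) = 3 - 2*C*X (R(C, X) = 2 + ((-2*C)*X + 1) = 2 + (-2*C*X + 1) = 2 + (1 - 2*C*X) = 3 - 2*C*X)
V(H, k) = (-66 + H)*(H + k)
1145 - V(R(5, 1), 63) = 1145 - ((3 - 2*5*1)**2 - 66*(3 - 2*5*1) - 66*63 + (3 - 2*5*1)*63) = 1145 - ((3 - 10)**2 - 66*(3 - 10) - 4158 + (3 - 10)*63) = 1145 - ((-7)**2 - 66*(-7) - 4158 - 7*63) = 1145 - (49 + 462 - 4158 - 441) = 1145 - 1*(-4088) = 1145 + 4088 = 5233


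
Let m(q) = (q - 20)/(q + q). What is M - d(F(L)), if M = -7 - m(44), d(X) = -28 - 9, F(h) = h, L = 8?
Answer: 327/11 ≈ 29.727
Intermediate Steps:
m(q) = (-20 + q)/(2*q) (m(q) = (-20 + q)/((2*q)) = (-20 + q)*(1/(2*q)) = (-20 + q)/(2*q))
d(X) = -37
M = -80/11 (M = -7 - (-20 + 44)/(2*44) = -7 - 24/(2*44) = -7 - 1*3/11 = -7 - 3/11 = -80/11 ≈ -7.2727)
M - d(F(L)) = -80/11 - 1*(-37) = -80/11 + 37 = 327/11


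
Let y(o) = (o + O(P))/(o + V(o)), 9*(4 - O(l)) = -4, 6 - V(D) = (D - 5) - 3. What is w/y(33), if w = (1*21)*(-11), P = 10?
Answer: -29106/337 ≈ -86.368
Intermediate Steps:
V(D) = 14 - D (V(D) = 6 - ((D - 5) - 3) = 6 - ((-5 + D) - 3) = 6 - (-8 + D) = 6 + (8 - D) = 14 - D)
O(l) = 40/9 (O(l) = 4 - ⅑*(-4) = 4 + 4/9 = 40/9)
y(o) = 20/63 + o/14 (y(o) = (o + 40/9)/(o + (14 - o)) = (40/9 + o)/14 = (40/9 + o)*(1/14) = 20/63 + o/14)
w = -231 (w = 21*(-11) = -231)
w/y(33) = -231/(20/63 + (1/14)*33) = -231/(20/63 + 33/14) = -231/337/126 = -231*126/337 = -29106/337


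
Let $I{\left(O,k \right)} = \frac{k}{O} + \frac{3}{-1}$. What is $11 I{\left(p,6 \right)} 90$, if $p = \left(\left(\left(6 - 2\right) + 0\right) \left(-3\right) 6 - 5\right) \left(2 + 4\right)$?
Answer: $- \frac{20880}{7} \approx -2982.9$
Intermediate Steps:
$p = -462$ ($p = \left(\left(4 + 0\right) \left(-3\right) 6 - 5\right) 6 = \left(4 \left(-3\right) 6 - 5\right) 6 = \left(\left(-12\right) 6 - 5\right) 6 = \left(-72 - 5\right) 6 = \left(-77\right) 6 = -462$)
$I{\left(O,k \right)} = -3 + \frac{k}{O}$ ($I{\left(O,k \right)} = \frac{k}{O} + 3 \left(-1\right) = \frac{k}{O} - 3 = -3 + \frac{k}{O}$)
$11 I{\left(p,6 \right)} 90 = 11 \left(-3 + \frac{6}{-462}\right) 90 = 11 \left(-3 + 6 \left(- \frac{1}{462}\right)\right) 90 = 11 \left(-3 - \frac{1}{77}\right) 90 = 11 \left(- \frac{232}{77}\right) 90 = \left(- \frac{232}{7}\right) 90 = - \frac{20880}{7}$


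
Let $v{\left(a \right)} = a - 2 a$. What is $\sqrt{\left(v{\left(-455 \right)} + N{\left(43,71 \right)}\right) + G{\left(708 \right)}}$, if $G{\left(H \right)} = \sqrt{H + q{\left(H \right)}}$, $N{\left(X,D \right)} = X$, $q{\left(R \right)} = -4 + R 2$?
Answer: $\sqrt{498 + 2 \sqrt{530}} \approx 23.325$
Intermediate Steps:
$q{\left(R \right)} = -4 + 2 R$
$v{\left(a \right)} = - a$
$G{\left(H \right)} = \sqrt{-4 + 3 H}$ ($G{\left(H \right)} = \sqrt{H + \left(-4 + 2 H\right)} = \sqrt{-4 + 3 H}$)
$\sqrt{\left(v{\left(-455 \right)} + N{\left(43,71 \right)}\right) + G{\left(708 \right)}} = \sqrt{\left(\left(-1\right) \left(-455\right) + 43\right) + \sqrt{-4 + 3 \cdot 708}} = \sqrt{\left(455 + 43\right) + \sqrt{-4 + 2124}} = \sqrt{498 + \sqrt{2120}} = \sqrt{498 + 2 \sqrt{530}}$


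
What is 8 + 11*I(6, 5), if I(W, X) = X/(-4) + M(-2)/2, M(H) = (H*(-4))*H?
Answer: -375/4 ≈ -93.750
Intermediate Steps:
M(H) = -4*H**2 (M(H) = (-4*H)*H = -4*H**2)
I(W, X) = -8 - X/4 (I(W, X) = X/(-4) - 4*(-2)**2/2 = X*(-1/4) - 4*4*(1/2) = -X/4 - 16*1/2 = -X/4 - 8 = -8 - X/4)
8 + 11*I(6, 5) = 8 + 11*(-8 - 1/4*5) = 8 + 11*(-8 - 5/4) = 8 + 11*(-37/4) = 8 - 407/4 = -375/4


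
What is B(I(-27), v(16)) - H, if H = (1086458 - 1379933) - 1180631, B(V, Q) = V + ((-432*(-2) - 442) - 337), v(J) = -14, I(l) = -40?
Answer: 1474151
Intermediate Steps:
B(V, Q) = 85 + V (B(V, Q) = V + ((864 - 442) - 337) = V + (422 - 337) = V + 85 = 85 + V)
H = -1474106 (H = -293475 - 1180631 = -1474106)
B(I(-27), v(16)) - H = (85 - 40) - 1*(-1474106) = 45 + 1474106 = 1474151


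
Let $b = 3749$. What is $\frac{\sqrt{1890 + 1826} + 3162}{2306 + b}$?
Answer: $\frac{3162}{6055} + \frac{2 \sqrt{929}}{6055} \approx 0.53228$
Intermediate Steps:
$\frac{\sqrt{1890 + 1826} + 3162}{2306 + b} = \frac{\sqrt{1890 + 1826} + 3162}{2306 + 3749} = \frac{\sqrt{3716} + 3162}{6055} = \left(2 \sqrt{929} + 3162\right) \frac{1}{6055} = \left(3162 + 2 \sqrt{929}\right) \frac{1}{6055} = \frac{3162}{6055} + \frac{2 \sqrt{929}}{6055}$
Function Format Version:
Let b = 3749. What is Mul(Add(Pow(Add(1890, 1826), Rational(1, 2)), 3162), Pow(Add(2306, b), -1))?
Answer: Add(Rational(3162, 6055), Mul(Rational(2, 6055), Pow(929, Rational(1, 2)))) ≈ 0.53228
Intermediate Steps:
Mul(Add(Pow(Add(1890, 1826), Rational(1, 2)), 3162), Pow(Add(2306, b), -1)) = Mul(Add(Pow(Add(1890, 1826), Rational(1, 2)), 3162), Pow(Add(2306, 3749), -1)) = Mul(Add(Pow(3716, Rational(1, 2)), 3162), Pow(6055, -1)) = Mul(Add(Mul(2, Pow(929, Rational(1, 2))), 3162), Rational(1, 6055)) = Mul(Add(3162, Mul(2, Pow(929, Rational(1, 2)))), Rational(1, 6055)) = Add(Rational(3162, 6055), Mul(Rational(2, 6055), Pow(929, Rational(1, 2))))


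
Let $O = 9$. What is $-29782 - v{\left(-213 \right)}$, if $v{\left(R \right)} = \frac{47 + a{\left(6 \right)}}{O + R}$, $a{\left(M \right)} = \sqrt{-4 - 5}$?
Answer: $- \frac{6075481}{204} + \frac{i}{68} \approx -29782.0 + 0.014706 i$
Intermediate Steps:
$a{\left(M \right)} = 3 i$ ($a{\left(M \right)} = \sqrt{-9} = 3 i$)
$v{\left(R \right)} = \frac{47 + 3 i}{9 + R}$
$-29782 - v{\left(-213 \right)} = -29782 - \frac{47 + 3 i}{9 - 213} = -29782 - \frac{47 + 3 i}{-204} = -29782 - - \frac{47 + 3 i}{204} = -29782 - \left(- \frac{47}{204} - \frac{i}{68}\right) = -29782 + \left(\frac{47}{204} + \frac{i}{68}\right) = - \frac{6075481}{204} + \frac{i}{68}$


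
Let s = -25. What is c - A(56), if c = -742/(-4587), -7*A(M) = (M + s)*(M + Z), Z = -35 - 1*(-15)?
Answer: 5124286/32109 ≈ 159.59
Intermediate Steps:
Z = -20 (Z = -35 + 15 = -20)
A(M) = -(-25 + M)*(-20 + M)/7 (A(M) = -(M - 25)*(M - 20)/7 = -(-25 + M)*(-20 + M)/7)
c = 742/4587 (c = -742*(-1/4587) = 742/4587 ≈ 0.16176)
c - A(56) = 742/4587 - (-500/7 - 1/7*56**2 + (45/7)*56) = 742/4587 - (-500/7 - 1/7*3136 + 360) = 742/4587 - (-500/7 - 448 + 360) = 742/4587 - 1*(-1116/7) = 742/4587 + 1116/7 = 5124286/32109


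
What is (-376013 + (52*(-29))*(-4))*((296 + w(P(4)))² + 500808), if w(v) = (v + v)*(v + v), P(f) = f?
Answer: -233238982248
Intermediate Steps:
w(v) = 4*v² (w(v) = (2*v)*(2*v) = 4*v²)
(-376013 + (52*(-29))*(-4))*((296 + w(P(4)))² + 500808) = (-376013 + (52*(-29))*(-4))*((296 + 4*4²)² + 500808) = (-376013 - 1508*(-4))*((296 + 4*16)² + 500808) = (-376013 + 6032)*((296 + 64)² + 500808) = -369981*(360² + 500808) = -369981*(129600 + 500808) = -369981*630408 = -233238982248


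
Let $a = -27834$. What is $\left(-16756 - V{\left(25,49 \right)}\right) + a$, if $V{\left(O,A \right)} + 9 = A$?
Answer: $-44630$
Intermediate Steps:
$V{\left(O,A \right)} = -9 + A$
$\left(-16756 - V{\left(25,49 \right)}\right) + a = \left(-16756 - \left(-9 + 49\right)\right) - 27834 = \left(-16756 - 40\right) - 27834 = -16796 - 27834 = -44630$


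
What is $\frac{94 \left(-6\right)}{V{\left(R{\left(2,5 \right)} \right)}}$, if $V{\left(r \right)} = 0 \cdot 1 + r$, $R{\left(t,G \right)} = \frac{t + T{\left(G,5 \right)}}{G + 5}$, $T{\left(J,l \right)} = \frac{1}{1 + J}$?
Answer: $- \frac{33840}{13} \approx -2603.1$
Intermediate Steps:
$R{\left(t,G \right)} = \frac{t + \frac{1}{1 + G}}{5 + G}$ ($R{\left(t,G \right)} = \frac{t + \frac{1}{1 + G}}{G + 5} = \frac{t + \frac{1}{1 + G}}{5 + G}$)
$V{\left(r \right)} = r$ ($V{\left(r \right)} = 0 + r = r$)
$\frac{94 \left(-6\right)}{V{\left(R{\left(2,5 \right)} \right)}} = \frac{94 \left(-6\right)}{\frac{1}{1 + 5} \frac{1}{5 + 5} \left(1 + 2 \left(1 + 5\right)\right)} = - \frac{564}{\frac{1}{6} \cdot \frac{1}{10} \left(1 + 2 \cdot 6\right)} = - \frac{564}{\frac{1}{6} \cdot \frac{1}{10} \left(1 + 12\right)} = - \frac{564}{\frac{1}{6} \cdot \frac{1}{10} \cdot 13} = - \frac{564}{\frac{13}{60}} = \left(-564\right) \frac{60}{13} = - \frac{33840}{13}$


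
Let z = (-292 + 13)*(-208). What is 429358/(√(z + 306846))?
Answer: 214679*√40542/60813 ≈ 710.80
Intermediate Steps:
z = 58032 (z = -279*(-208) = 58032)
429358/(√(z + 306846)) = 429358/(√(58032 + 306846)) = 429358/(√364878) = 429358/((3*√40542)) = 429358*(√40542/121626) = 214679*√40542/60813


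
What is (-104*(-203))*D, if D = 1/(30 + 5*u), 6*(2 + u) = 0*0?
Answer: 5278/5 ≈ 1055.6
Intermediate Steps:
u = -2 (u = -2 + (0*0)/6 = -2 + (⅙)*0 = -2 + 0 = -2)
D = 1/20 (D = 1/(30 + 5*(-2)) = 1/(30 - 10) = 1/20 ≈ 0.050000)
(-104*(-203))*D = -104*(-203)*(1/20) = 21112*(1/20) = 5278/5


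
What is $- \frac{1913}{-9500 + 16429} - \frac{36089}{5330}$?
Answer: $- \frac{488287}{69290} \approx -7.047$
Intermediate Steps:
$- \frac{1913}{-9500 + 16429} - \frac{36089}{5330} = - \frac{1913}{6929} - \frac{36089}{5330} = - \frac{488287}{69290}$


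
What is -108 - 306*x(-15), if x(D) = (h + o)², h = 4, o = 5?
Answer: -24894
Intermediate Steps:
x(D) = 81 (x(D) = (4 + 5)² = 9² = 81)
-108 - 306*x(-15) = -108 - 306*81 = -108 - 24786 = -24894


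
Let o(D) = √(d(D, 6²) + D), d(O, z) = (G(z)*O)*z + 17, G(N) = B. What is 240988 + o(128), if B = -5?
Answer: 240988 + I*√22895 ≈ 2.4099e+5 + 151.31*I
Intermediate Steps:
G(N) = -5
d(O, z) = 17 - 5*O*z (d(O, z) = (-5*O)*z + 17 = -5*O*z + 17 = 17 - 5*O*z)
o(D) = √(17 - 179*D) (o(D) = √((17 - 5*D*6²) + D) = √((17 - 5*D*36) + D) = √((17 - 180*D) + D) = √(17 - 179*D))
240988 + o(128) = 240988 + √(17 - 179*128) = 240988 + √(17 - 22912) = 240988 + √(-22895) = 240988 + I*√22895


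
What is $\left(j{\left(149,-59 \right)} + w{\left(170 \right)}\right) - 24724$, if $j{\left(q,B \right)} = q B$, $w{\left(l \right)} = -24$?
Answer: $-33539$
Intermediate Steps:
$j{\left(q,B \right)} = B q$
$\left(j{\left(149,-59 \right)} + w{\left(170 \right)}\right) - 24724 = \left(\left(-59\right) 149 - 24\right) - 24724 = \left(-8791 - 24\right) - 24724 = -8815 - 24724 = -33539$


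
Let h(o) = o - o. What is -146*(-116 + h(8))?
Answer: 16936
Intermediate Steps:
h(o) = 0
-146*(-116 + h(8)) = -146*(-116 + 0) = -146*(-116) = 16936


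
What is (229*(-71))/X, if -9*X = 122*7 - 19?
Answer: 146331/835 ≈ 175.25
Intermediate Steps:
X = -835/9 (X = -(122*7 - 19)/9 = -(854 - 19)/9 = -⅑*835 = -835/9 ≈ -92.778)
(229*(-71))/X = (229*(-71))/(-835/9) = -16259*(-9/835) = 146331/835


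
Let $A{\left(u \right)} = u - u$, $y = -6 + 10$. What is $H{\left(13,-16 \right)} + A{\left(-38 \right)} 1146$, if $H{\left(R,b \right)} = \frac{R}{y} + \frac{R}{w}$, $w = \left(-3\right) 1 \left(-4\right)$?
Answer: $\frac{13}{3} \approx 4.3333$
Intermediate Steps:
$w = 12$ ($w = \left(-3\right) \left(-4\right) = 12$)
$y = 4$
$H{\left(R,b \right)} = \frac{R}{3}$ ($H{\left(R,b \right)} = \frac{R}{4} + \frac{R}{12} = \frac{R}{3}$)
$A{\left(u \right)} = 0$
$H{\left(13,-16 \right)} + A{\left(-38 \right)} 1146 = \frac{1}{3} \cdot 13 + 0 \cdot 1146 = \frac{13}{3} + 0 = \frac{13}{3}$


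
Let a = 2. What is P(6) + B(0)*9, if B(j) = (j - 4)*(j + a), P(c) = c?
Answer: -66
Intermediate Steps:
B(j) = (-4 + j)*(2 + j) (B(j) = (j - 4)*(j + 2) = (-4 + j)*(2 + j))
P(6) + B(0)*9 = 6 + (-8 + 0² - 2*0)*9 = 6 + (-8 + 0 + 0)*9 = 6 - 8*9 = 6 - 72 = -66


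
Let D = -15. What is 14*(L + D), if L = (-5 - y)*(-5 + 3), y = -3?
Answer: -154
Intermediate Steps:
L = 4 (L = (-5 - 1*(-3))*(-5 + 3) = (-5 + 3)*(-2) = -2*(-2) = 4)
14*(L + D) = 14*(4 - 15) = 14*(-11) = -154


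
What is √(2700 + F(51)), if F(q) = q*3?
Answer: 3*√317 ≈ 53.413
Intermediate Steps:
F(q) = 3*q
√(2700 + F(51)) = √(2700 + 3*51) = √(2700 + 153) = √2853 = 3*√317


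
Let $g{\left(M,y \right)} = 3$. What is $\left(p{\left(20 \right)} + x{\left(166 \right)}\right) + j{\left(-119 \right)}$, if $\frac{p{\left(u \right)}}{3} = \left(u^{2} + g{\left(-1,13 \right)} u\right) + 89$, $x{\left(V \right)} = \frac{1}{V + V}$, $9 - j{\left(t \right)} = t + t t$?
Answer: $- \frac{4112151}{332} \approx -12386.0$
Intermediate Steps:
$j{\left(t \right)} = 9 - t - t^{2}$ ($j{\left(t \right)} = 9 - \left(t + t t\right) = 9 - \left(t + t^{2}\right) = 9 - t - t^{2}$)
$x{\left(V \right)} = \frac{1}{2 V}$
$p{\left(u \right)} = 267 + 3 u^{2} + 9 u$ ($p{\left(u \right)} = 3 \left(\left(u^{2} + 3 u\right) + 89\right) = 3 \left(89 + u^{2} + 3 u\right) = 267 + 3 u^{2} + 9 u$)
$\left(p{\left(20 \right)} + x{\left(166 \right)}\right) + j{\left(-119 \right)} = \left(\left(267 + 3 \cdot 20^{2} + 9 \cdot 20\right) + \frac{1}{2 \cdot 166}\right) - 14033 = \left(\left(267 + 3 \cdot 400 + 180\right) + \frac{1}{2} \cdot \frac{1}{166}\right) + \left(9 + 119 - 14161\right) = \left(\left(267 + 1200 + 180\right) + \frac{1}{332}\right) + \left(9 + 119 - 14161\right) = \left(1647 + \frac{1}{332}\right) - 14033 = \frac{546805}{332} - 14033 = - \frac{4112151}{332}$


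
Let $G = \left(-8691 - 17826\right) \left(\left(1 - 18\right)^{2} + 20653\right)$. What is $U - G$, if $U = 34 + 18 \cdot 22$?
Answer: $555319444$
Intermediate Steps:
$U = 430$ ($U = 34 + 396 = 430$)
$G = -555319014$ ($G = - 26517 \left(\left(-17\right)^{2} + 20653\right) = - 26517 \left(289 + 20653\right) = \left(-26517\right) 20942 = -555319014$)
$U - G = 430 - -555319014 = 430 + 555319014 = 555319444$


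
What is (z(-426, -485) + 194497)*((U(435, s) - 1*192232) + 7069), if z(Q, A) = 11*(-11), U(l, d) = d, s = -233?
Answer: -36036532896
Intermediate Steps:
z(Q, A) = -121
(z(-426, -485) + 194497)*((U(435, s) - 1*192232) + 7069) = (-121 + 194497)*((-233 - 1*192232) + 7069) = 194376*((-233 - 192232) + 7069) = 194376*(-192465 + 7069) = 194376*(-185396) = -36036532896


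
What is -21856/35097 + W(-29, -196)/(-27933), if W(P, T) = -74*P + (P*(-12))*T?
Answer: 569358122/326788167 ≈ 1.7423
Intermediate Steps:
W(P, T) = -74*P - 12*P*T (W(P, T) = -74*P + (-12*P)*T = -74*P - 12*P*T)
-21856/35097 + W(-29, -196)/(-27933) = -21856/35097 - 2*(-29)*(37 + 6*(-196))/(-27933) = -21856*1/35097 - 2*(-29)*(37 - 1176)*(-1/27933) = -21856/35097 - 2*(-29)*(-1139)*(-1/27933) = -21856/35097 - 66062*(-1/27933) = -21856/35097 + 66062/27933 = 569358122/326788167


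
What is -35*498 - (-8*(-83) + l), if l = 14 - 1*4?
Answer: -18104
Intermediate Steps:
l = 10 (l = 14 - 4 = 10)
-35*498 - (-8*(-83) + l) = -35*498 - (-8*(-83) + 10) = -17430 - (664 + 10) = -17430 - 1*674 = -17430 - 674 = -18104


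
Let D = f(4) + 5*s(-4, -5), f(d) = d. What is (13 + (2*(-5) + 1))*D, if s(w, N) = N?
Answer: -84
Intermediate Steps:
D = -21 (D = 4 + 5*(-5) = 4 - 25 = -21)
(13 + (2*(-5) + 1))*D = (13 + (2*(-5) + 1))*(-21) = (13 + (-10 + 1))*(-21) = (13 - 9)*(-21) = 4*(-21) = -84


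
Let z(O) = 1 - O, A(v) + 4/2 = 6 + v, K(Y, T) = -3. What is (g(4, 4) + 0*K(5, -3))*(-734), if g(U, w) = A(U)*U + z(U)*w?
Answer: -14680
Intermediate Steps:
A(v) = 4 + v (A(v) = -2 + (6 + v) = 4 + v)
g(U, w) = U*(4 + U) + w*(1 - U) (g(U, w) = (4 + U)*U + (1 - U)*w = U*(4 + U) + w*(1 - U))
(g(4, 4) + 0*K(5, -3))*(-734) = ((4*(4 + 4) - 1*4*(-1 + 4)) + 0*(-3))*(-734) = ((4*8 - 1*4*3) + 0)*(-734) = ((32 - 12) + 0)*(-734) = (20 + 0)*(-734) = 20*(-734) = -14680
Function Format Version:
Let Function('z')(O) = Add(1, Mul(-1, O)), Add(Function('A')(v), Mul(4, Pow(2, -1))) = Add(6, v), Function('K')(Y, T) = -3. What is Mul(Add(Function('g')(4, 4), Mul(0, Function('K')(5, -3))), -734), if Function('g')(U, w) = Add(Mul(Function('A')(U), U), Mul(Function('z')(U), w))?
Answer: -14680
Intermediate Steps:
Function('A')(v) = Add(4, v) (Function('A')(v) = Add(-2, Add(6, v)) = Add(4, v))
Function('g')(U, w) = Add(Mul(U, Add(4, U)), Mul(w, Add(1, Mul(-1, U)))) (Function('g')(U, w) = Add(Mul(Add(4, U), U), Mul(Add(1, Mul(-1, U)), w)) = Add(Mul(U, Add(4, U)), Mul(w, Add(1, Mul(-1, U)))))
Mul(Add(Function('g')(4, 4), Mul(0, Function('K')(5, -3))), -734) = Mul(Add(Add(Mul(4, Add(4, 4)), Mul(-1, 4, Add(-1, 4))), Mul(0, -3)), -734) = Mul(Add(Add(Mul(4, 8), Mul(-1, 4, 3)), 0), -734) = Mul(Add(Add(32, -12), 0), -734) = Mul(Add(20, 0), -734) = Mul(20, -734) = -14680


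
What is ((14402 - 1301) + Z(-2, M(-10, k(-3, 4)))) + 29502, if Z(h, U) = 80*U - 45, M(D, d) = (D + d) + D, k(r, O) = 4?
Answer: 41278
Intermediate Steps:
M(D, d) = d + 2*D
Z(h, U) = -45 + 80*U
((14402 - 1301) + Z(-2, M(-10, k(-3, 4)))) + 29502 = ((14402 - 1301) + (-45 + 80*(4 + 2*(-10)))) + 29502 = (13101 + (-45 + 80*(4 - 20))) + 29502 = (13101 + (-45 + 80*(-16))) + 29502 = (13101 + (-45 - 1280)) + 29502 = (13101 - 1325) + 29502 = 11776 + 29502 = 41278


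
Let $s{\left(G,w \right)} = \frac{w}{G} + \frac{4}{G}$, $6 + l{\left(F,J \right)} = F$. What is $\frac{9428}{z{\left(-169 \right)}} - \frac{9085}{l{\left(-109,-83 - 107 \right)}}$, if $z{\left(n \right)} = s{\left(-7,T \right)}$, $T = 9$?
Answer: $- \frac{64969}{13} \approx -4997.6$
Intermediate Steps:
$l{\left(F,J \right)} = -6 + F$
$s{\left(G,w \right)} = \frac{4}{G} + \frac{w}{G}$
$z{\left(n \right)} = - \frac{13}{7}$ ($z{\left(n \right)} = \frac{4 + 9}{-7} = \left(- \frac{1}{7}\right) 13 = - \frac{13}{7}$)
$\frac{9428}{z{\left(-169 \right)}} - \frac{9085}{l{\left(-109,-83 - 107 \right)}} = \frac{9428}{- \frac{13}{7}} - \frac{9085}{-6 - 109} = 9428 \left(- \frac{7}{13}\right) - \frac{9085}{-115} = - \frac{65996}{13} - -79 = - \frac{65996}{13} + 79 = - \frac{64969}{13}$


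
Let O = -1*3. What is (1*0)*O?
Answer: 0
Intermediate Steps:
O = -3
(1*0)*O = (1*0)*(-3) = 0*(-3) = 0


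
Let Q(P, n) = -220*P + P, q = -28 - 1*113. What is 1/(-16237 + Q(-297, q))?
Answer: 1/48806 ≈ 2.0489e-5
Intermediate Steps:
q = -141 (q = -28 - 113 = -141)
Q(P, n) = -219*P
1/(-16237 + Q(-297, q)) = 1/(-16237 - 219*(-297)) = 1/(-16237 + 65043) = 1/48806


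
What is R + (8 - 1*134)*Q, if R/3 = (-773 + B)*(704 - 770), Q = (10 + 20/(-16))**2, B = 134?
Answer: 935001/8 ≈ 1.1688e+5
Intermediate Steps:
Q = 1225/16 (Q = (10 + 20*(-1/16))**2 = (10 - 5/4)**2 = (35/4)**2 = 1225/16 ≈ 76.563)
R = 126522 (R = 3*((-773 + 134)*(704 - 770)) = 3*(-639*(-66)) = 3*42174 = 126522)
R + (8 - 1*134)*Q = 126522 + (8 - 1*134)*(1225/16) = 126522 + (8 - 134)*(1225/16) = 126522 - 126*1225/16 = 126522 - 77175/8 = 935001/8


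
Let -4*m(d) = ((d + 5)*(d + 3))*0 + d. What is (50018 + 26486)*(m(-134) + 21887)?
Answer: 1677005932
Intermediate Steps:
m(d) = -d/4 (m(d) = -(((d + 5)*(d + 3))*0 + d)/4 = -(((5 + d)*(3 + d))*0 + d)/4 = -(((3 + d)*(5 + d))*0 + d)/4 = -(0 + d)/4 = -d/4)
(50018 + 26486)*(m(-134) + 21887) = (50018 + 26486)*(-¼*(-134) + 21887) = 76504*(67/2 + 21887) = 76504*(43841/2) = 1677005932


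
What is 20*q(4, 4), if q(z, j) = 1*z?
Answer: 80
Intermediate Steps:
q(z, j) = z
20*q(4, 4) = 20*4 = 80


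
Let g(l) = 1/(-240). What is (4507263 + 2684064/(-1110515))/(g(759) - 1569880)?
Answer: -240258263346288/83682014055703 ≈ -2.8711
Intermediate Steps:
g(l) = -1/240
(4507263 + 2684064/(-1110515))/(g(759) - 1569880) = (4507263 + 2684064/(-1110515))/(-1/240 - 1569880) = (4507263 + 2684064*(-1/1110515))/(-376771201/240) = (4507263 - 2684064/1110515)*(-240/376771201) = (5005380486381/1110515)*(-240/376771201) = -240258263346288/83682014055703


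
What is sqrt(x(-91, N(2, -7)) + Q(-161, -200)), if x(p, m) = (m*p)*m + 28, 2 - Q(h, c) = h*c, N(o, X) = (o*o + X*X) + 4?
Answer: I*sqrt(327829) ≈ 572.56*I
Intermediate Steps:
N(o, X) = 4 + X**2 + o**2 (N(o, X) = (o**2 + X**2) + 4 = (X**2 + o**2) + 4 = 4 + X**2 + o**2)
Q(h, c) = 2 - c*h (Q(h, c) = 2 - h*c = 2 - c*h)
x(p, m) = 28 + p*m**2 (x(p, m) = p*m**2 + 28 = 28 + p*m**2)
sqrt(x(-91, N(2, -7)) + Q(-161, -200)) = sqrt((28 - 91*(4 + (-7)**2 + 2**2)**2) + (2 - 1*(-200)*(-161))) = sqrt((28 - 91*(4 + 49 + 4)**2) + (2 - 32200)) = sqrt((28 - 91*57**2) - 32198) = sqrt((28 - 91*3249) - 32198) = sqrt((28 - 295659) - 32198) = sqrt(-295631 - 32198) = sqrt(-327829) = I*sqrt(327829)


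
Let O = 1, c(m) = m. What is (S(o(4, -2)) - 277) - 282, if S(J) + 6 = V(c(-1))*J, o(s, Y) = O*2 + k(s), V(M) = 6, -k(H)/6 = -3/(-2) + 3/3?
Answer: -643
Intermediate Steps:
k(H) = -15 (k(H) = -6*(-3/(-2) + 3/3) = -6*(-3*(-1/2) + 3*(1/3)) = -6*(3/2 + 1) = -6*5/2 = -15)
o(s, Y) = -13 (o(s, Y) = 1*2 - 15 = 2 - 15 = -13)
S(J) = -6 + 6*J
(S(o(4, -2)) - 277) - 282 = ((-6 + 6*(-13)) - 277) - 282 = ((-6 - 78) - 277) - 282 = (-84 - 277) - 282 = -361 - 282 = -643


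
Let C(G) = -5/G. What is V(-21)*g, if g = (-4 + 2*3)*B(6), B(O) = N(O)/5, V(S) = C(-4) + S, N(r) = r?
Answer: -237/5 ≈ -47.400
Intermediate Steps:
V(S) = 5/4 + S (V(S) = -5/(-4) + S = -5*(-¼) + S = 5/4 + S)
B(O) = O/5
g = 12/5 (g = (-4 + 2*3)*((⅕)*6) = (-4 + 6)*(6/5) = 2*(6/5) = 12/5 ≈ 2.4000)
V(-21)*g = (5/4 - 21)*(12/5) = -79/4*12/5 = -237/5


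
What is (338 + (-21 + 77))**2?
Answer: 155236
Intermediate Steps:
(338 + (-21 + 77))**2 = (338 + 56)**2 = 394**2 = 155236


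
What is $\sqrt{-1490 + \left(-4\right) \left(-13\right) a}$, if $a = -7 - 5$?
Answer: $i \sqrt{2114} \approx 45.978 i$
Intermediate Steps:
$a = -12$ ($a = -7 - 5 = -12$)
$\sqrt{-1490 + \left(-4\right) \left(-13\right) a} = \sqrt{-1490 + \left(-4\right) \left(-13\right) \left(-12\right)} = \sqrt{-1490 + 52 \left(-12\right)} = \sqrt{-1490 - 624} = \sqrt{-2114} = i \sqrt{2114}$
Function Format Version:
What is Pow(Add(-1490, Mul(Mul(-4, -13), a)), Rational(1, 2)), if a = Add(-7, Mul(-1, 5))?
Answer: Mul(I, Pow(2114, Rational(1, 2))) ≈ Mul(45.978, I)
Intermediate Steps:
a = -12 (a = Add(-7, -5) = -12)
Pow(Add(-1490, Mul(Mul(-4, -13), a)), Rational(1, 2)) = Pow(Add(-1490, Mul(Mul(-4, -13), -12)), Rational(1, 2)) = Pow(Add(-1490, Mul(52, -12)), Rational(1, 2)) = Pow(Add(-1490, -624), Rational(1, 2)) = Pow(-2114, Rational(1, 2)) = Mul(I, Pow(2114, Rational(1, 2)))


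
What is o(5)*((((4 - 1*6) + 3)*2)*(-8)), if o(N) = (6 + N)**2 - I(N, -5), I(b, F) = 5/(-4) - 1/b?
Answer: -9796/5 ≈ -1959.2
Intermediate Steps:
I(b, F) = -5/4 - 1/b (I(b, F) = 5*(-1/4) - 1/b = -5/4 - 1/b)
o(N) = 5/4 + 1/N + (6 + N)**2 (o(N) = (6 + N)**2 - (-5/4 - 1/N) = (6 + N)**2 + (5/4 + 1/N) = 5/4 + 1/N + (6 + N)**2)
o(5)*((((4 - 1*6) + 3)*2)*(-8)) = (5/4 + 1/5 + (6 + 5)**2)*((((4 - 1*6) + 3)*2)*(-8)) = (5/4 + 1/5 + 11**2)*((((4 - 6) + 3)*2)*(-8)) = (5/4 + 1/5 + 121)*(((-2 + 3)*2)*(-8)) = 2449*((1*2)*(-8))/20 = 2449*(2*(-8))/20 = (2449/20)*(-16) = -9796/5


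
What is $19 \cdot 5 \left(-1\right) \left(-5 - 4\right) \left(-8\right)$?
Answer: $-6840$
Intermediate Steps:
$19 \cdot 5 \left(-1\right) \left(-5 - 4\right) \left(-8\right) = 19 \left(- 5 \left(-5 - 4\right)\right) \left(-8\right) = 19 \left(\left(-5\right) \left(-9\right)\right) \left(-8\right) = 19 \cdot 45 \left(-8\right) = 855 \left(-8\right) = -6840$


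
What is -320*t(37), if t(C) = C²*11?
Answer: -4818880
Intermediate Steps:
t(C) = 11*C²
-320*t(37) = -3520*37² = -3520*1369 = -320*15059 = -4818880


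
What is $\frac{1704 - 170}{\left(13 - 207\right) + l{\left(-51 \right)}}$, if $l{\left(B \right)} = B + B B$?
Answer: $\frac{767}{1178} \approx 0.6511$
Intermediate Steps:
$l{\left(B \right)} = B + B^{2}$
$\frac{1704 - 170}{\left(13 - 207\right) + l{\left(-51 \right)}} = \frac{1704 - 170}{\left(13 - 207\right) - 51 \left(1 - 51\right)} = \frac{1534}{\left(13 - 207\right) - -2550} = \frac{1534}{-194 + 2550} = \frac{1534}{2356} = 1534 \cdot \frac{1}{2356} = \frac{767}{1178}$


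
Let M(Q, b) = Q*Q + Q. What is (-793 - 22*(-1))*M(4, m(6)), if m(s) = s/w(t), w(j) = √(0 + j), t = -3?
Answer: -15420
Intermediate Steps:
w(j) = √j
m(s) = -I*s*√3/3 (m(s) = s/(√(-3)) = s/((I*√3)) = s*(-I*√3/3) = -I*s*√3/3)
M(Q, b) = Q + Q² (M(Q, b) = Q² + Q = Q + Q²)
(-793 - 22*(-1))*M(4, m(6)) = (-793 - 22*(-1))*(4*(1 + 4)) = (-793 + 22)*(4*5) = -771*20 = -15420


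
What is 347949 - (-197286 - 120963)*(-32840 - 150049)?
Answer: -58203893412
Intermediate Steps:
347949 - (-197286 - 120963)*(-32840 - 150049) = 347949 - (-318249)*(-182889) = 347949 - 1*58204241361 = 347949 - 58204241361 = -58203893412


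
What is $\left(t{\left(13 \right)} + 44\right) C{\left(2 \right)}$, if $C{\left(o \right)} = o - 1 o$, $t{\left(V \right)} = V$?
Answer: $0$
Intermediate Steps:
$C{\left(o \right)} = 0$ ($C{\left(o \right)} = o - o = 0$)
$\left(t{\left(13 \right)} + 44\right) C{\left(2 \right)} = \left(13 + 44\right) 0 = 57 \cdot 0 = 0$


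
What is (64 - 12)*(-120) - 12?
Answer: -6252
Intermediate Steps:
(64 - 12)*(-120) - 12 = 52*(-120) - 12 = -6240 - 12 = -6252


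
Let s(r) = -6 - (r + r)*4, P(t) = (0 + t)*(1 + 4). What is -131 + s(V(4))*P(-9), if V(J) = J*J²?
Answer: 23179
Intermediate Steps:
V(J) = J³
P(t) = 5*t (P(t) = t*5 = 5*t)
s(r) = -6 - 8*r (s(r) = -6 - 2*r*4 = -6 - 8*r)
-131 + s(V(4))*P(-9) = -131 + (-6 - 8*4³)*(5*(-9)) = -131 + (-6 - 8*64)*(-45) = -131 + (-6 - 512)*(-45) = -131 - 518*(-45) = -131 + 23310 = 23179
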